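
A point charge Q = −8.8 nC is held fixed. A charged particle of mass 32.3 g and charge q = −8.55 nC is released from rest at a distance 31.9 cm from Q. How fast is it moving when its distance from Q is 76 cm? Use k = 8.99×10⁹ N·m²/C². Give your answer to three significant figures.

8.73×10⁻³ m/s

Only the electrostatic force acts, so mechanical energy is conserved: ½mv² = U₁ − U₂ = kQq(1/r₁ − 1/r₂).
U₁ − U₂ = (8.99×10⁹ N·m²/C²)(-8.80×10⁻⁹ C)(-8.55×10⁻⁹ C)(1/0.319 − 1/0.760) = 1.23×10⁻⁶ J.
v = √(2·1.23×10⁻⁶/0.0323) = 8.73×10⁻³ m/s.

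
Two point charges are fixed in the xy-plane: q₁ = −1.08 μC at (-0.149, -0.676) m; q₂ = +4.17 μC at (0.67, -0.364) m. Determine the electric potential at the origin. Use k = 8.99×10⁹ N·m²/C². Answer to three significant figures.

Electric potential is a scalar, so the contributions from each charge add algebraically: V = Σ kqᵢ/rᵢ.
Distances from the field point to each charge: r₁ = 0.692 m, r₂ = 0.762 m.
V = k[(-1.08×10⁻⁶)/(0.692) + (4.17×10⁻⁶)/(0.762)] = 3.51×10⁴ V.

3.51×10⁴ V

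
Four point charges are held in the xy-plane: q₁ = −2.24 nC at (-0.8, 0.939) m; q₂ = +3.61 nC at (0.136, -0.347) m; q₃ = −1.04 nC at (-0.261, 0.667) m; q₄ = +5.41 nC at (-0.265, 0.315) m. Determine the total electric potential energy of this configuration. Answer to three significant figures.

-9.14×10⁻⁸ J

The work to assemble the configuration equals its total potential energy, U = Σ kqᵢqⱼ/rᵢⱼ over all pairs.
Pair separations: r₁₂ = 1.59 m, r₁₃ = 0.604 m, r₁₄ = 0.822 m, r₂₃ = 1.09 m, r₂₄ = 0.774 m, r₃₄ = 0.352 m.
Summing all 6 pair terms gives U = -9.14×10⁻⁸ J.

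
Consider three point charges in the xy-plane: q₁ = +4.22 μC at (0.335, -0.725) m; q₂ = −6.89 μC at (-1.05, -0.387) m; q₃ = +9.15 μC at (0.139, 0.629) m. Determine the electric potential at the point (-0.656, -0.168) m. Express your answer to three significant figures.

-3.10×10⁴ V

Electric potential is a scalar, so the contributions from each charge add algebraically: V = Σ kqᵢ/rᵢ.
Distances from the field point to each charge: r₁ = 1.14 m, r₂ = 0.451 m, r₃ = 1.13 m.
V = k[(4.22×10⁻⁶)/(1.14) + (-6.89×10⁻⁶)/(0.451) + (9.15×10⁻⁶)/(1.13)] = -3.10×10⁴ V.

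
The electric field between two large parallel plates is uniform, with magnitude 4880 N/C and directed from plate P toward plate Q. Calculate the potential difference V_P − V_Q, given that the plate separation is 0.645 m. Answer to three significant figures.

3150 V

In a uniform field, potential decreases in the direction of E: ΔV = −E·d for a displacement d parallel to E.
Going from Q to P is a displacement of 0.645 m opposite to the field, so V_P − V_Q = +Ed = 3150 V.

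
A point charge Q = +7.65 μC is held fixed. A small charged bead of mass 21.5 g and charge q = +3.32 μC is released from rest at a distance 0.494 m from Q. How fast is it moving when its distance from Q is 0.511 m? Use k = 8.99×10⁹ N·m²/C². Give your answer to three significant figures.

Only the electrostatic force acts, so mechanical energy is conserved: ½mv² = U₁ − U₂ = kQq(1/r₁ − 1/r₂).
U₁ − U₂ = (8.99×10⁹ N·m²/C²)(7.65×10⁻⁶ C)(3.32×10⁻⁶ C)(1/0.494 − 1/0.511) = 0.0154 J.
v = √(2·0.0154/0.0215) = 1.20 m/s.

1.20 m/s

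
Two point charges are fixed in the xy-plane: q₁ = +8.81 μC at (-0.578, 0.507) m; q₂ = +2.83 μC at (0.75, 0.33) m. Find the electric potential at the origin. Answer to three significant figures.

Electric potential is a scalar, so the contributions from each charge add algebraically: V = Σ kqᵢ/rᵢ.
Distances from the field point to each charge: r₁ = 0.769 m, r₂ = 0.819 m.
V = k[(8.81×10⁻⁶)/(0.769) + (2.83×10⁻⁶)/(0.819)] = 1.34×10⁵ V.

1.34×10⁵ V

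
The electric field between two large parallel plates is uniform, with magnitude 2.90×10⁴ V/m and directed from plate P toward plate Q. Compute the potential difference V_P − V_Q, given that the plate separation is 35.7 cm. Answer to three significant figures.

1.04×10⁴ V

In a uniform field, potential decreases in the direction of E: ΔV = −E·d for a displacement d parallel to E.
Going from Q to P is a displacement of 35.7 cm opposite to the field, so V_P − V_Q = +Ed = 1.04×10⁴ V.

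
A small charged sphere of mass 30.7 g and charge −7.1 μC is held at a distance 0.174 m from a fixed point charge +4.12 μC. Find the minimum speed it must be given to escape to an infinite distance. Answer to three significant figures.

To just escape, total mechanical energy must reach zero at infinity: ½mv²_min + U = 0, so ½mv²_min = −U = |kQq|/r.
|U| = |kQq|/r = (8.99×10⁹ N·m²/C²)(4.12×10⁻⁶)(7.10×10⁻⁶)/(0.174) = 1.51 J.
v_min = √(2|U|/m) = √(2·1.51/0.0307) = 9.92 m/s.

9.92 m/s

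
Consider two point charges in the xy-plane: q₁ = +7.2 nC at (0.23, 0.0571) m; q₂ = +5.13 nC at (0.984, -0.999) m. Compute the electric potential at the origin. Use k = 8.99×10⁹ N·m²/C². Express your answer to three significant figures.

306 V

Electric potential is a scalar, so the contributions from each charge add algebraically: V = Σ kqᵢ/rᵢ.
Distances from the field point to each charge: r₁ = 0.237 m, r₂ = 1.40 m.
V = k[(7.20×10⁻⁹)/(0.237) + (5.13×10⁻⁹)/(1.40)] = 306 V.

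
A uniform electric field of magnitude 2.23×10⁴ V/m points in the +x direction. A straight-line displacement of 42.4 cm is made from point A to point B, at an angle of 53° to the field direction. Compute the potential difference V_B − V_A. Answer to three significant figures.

Only the component of displacement along E changes the potential: ΔV = −E·d·cosθ.
ΔV = −(2.23×10⁴ V/m)(0.424 m)cos53° = -5690 V.

-5690 V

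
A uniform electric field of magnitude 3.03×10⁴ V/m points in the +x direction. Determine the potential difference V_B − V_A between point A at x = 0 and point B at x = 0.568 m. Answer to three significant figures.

In a uniform field, potential decreases in the direction of E: V_B − V_A = −E·Δx.
V_B − V_A = −(3.03×10⁴ V/m)(0.568 m) = -1.72×10⁴ V.

-1.72×10⁴ V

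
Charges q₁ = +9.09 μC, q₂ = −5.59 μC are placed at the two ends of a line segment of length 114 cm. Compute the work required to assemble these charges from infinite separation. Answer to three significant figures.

The assembly work is the sum of pairwise potential energies, U = Σ_{i<j} kqᵢqⱼ/rᵢⱼ.
The separation is r = 1.14 m.
U = (-0.401) = -0.401 J.

-0.401 J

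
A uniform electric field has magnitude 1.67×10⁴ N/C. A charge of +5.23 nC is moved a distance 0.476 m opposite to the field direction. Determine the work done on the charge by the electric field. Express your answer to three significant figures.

-4.16×10⁻⁵ J

The potential change for a displacement 0.476 m opposite to the field direction is ΔV = +Ed = 7950 V.
W_field = −qΔV = -4.16×10⁻⁵ J.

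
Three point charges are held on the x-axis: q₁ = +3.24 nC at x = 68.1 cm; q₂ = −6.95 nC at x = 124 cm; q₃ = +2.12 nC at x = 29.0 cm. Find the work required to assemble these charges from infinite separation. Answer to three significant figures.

-3.44×10⁻⁷ J

The work to assemble the configuration equals its total potential energy, U = Σ kqᵢqⱼ/rᵢⱼ over all pairs.
Pair separations: r₁₂ = 0.559 m, r₁₃ = 0.391 m, r₂₃ = 0.950 m.
U = (-3.62×10⁻⁷) + (1.58×10⁻⁷) + (-1.39×10⁻⁷) = -3.44×10⁻⁷ J.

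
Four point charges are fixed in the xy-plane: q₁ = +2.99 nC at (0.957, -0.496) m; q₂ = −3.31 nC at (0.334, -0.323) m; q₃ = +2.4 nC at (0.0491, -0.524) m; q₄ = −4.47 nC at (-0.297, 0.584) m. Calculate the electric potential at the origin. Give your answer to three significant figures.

The total potential is the scalar sum of each charge's contribution, V = Σ kqᵢ/rᵢ.
Distances from the field point to each charge: r₁ = 1.08 m, r₂ = 0.465 m, r₃ = 0.526 m, r₄ = 0.655 m.
V = k[(2.99×10⁻⁹)/(1.08) + (-3.31×10⁻⁹)/(0.465) + (2.40×10⁻⁹)/(0.526) + (-4.47×10⁻⁹)/(0.655)] = -59.4 V.

-59.4 V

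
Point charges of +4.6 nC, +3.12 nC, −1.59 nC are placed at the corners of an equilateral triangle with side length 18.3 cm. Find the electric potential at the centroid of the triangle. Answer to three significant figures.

522 V

The total potential is the scalar sum of each charge's contribution, V = Σ kqᵢ/rᵢ.
The distance from each vertex to the centroid is a/√3 = 0.106 m.
V = k[(4.60×10⁻⁹)/(0.106) + (3.12×10⁻⁹)/(0.106) + (-1.59×10⁻⁹)/(0.106)] = 522 V.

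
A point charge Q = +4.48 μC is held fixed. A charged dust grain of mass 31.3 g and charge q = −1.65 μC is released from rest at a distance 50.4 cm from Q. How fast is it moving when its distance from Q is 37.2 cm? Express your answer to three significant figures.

1.73 m/s

Only the electrostatic force acts, so mechanical energy is conserved: ½mv² = U₁ − U₂ = kQq(1/r₁ − 1/r₂).
U₁ − U₂ = (8.99×10⁹ N·m²/C²)(4.48×10⁻⁶ C)(-1.65×10⁻⁶ C)(1/0.504 − 1/0.372) = 0.0468 J.
v = √(2·0.0468/0.0313) = 1.73 m/s.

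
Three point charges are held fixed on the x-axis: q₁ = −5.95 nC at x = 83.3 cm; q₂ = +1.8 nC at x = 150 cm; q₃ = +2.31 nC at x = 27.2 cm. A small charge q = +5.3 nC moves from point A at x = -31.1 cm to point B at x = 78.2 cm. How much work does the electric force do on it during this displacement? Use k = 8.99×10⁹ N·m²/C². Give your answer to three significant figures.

5.21×10⁻⁶ J

The work done by the electric force is W_field = −ΔU = −q(V_B − V_A) = q(V_A − V_B).
At A: distances to the source charges are 1.14 m, 1.81 m, 0.583 m; V_A = Σ kqᵢ/rᵢ = -2.20 V.
At B: distances to the source charges are 0.0510 m, 0.718 m, 0.510 m; V_B = Σ kqᵢ/rᵢ = -986 V.
ΔV = V_B − V_A = -983 V.
W_field = −qΔV = −(5.30×10⁻⁹ C)(-983 V) = 5.21×10⁻⁶ J.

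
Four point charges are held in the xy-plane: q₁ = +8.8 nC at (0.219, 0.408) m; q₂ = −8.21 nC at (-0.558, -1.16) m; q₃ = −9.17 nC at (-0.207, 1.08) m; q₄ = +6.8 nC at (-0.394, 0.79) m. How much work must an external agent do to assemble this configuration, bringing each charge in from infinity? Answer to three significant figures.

The work to assemble the configuration equals its total potential energy, U = Σ kqᵢqⱼ/rᵢⱼ over all pairs.
Pair separations: r₁₂ = 1.75 m, r₁₃ = 0.796 m, r₁₄ = 0.722 m, r₂₃ = 2.27 m, r₂₄ = 1.96 m, r₃₄ = 0.345 m.
Summing all 6 pair terms gives U = -2.12×10⁻⁶ J.

-2.12×10⁻⁶ J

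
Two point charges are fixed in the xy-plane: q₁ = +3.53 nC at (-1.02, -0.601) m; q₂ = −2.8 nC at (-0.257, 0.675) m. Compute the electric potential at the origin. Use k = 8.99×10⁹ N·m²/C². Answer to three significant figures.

-8.05 V

The total potential is the scalar sum of each charge's contribution, V = Σ kqᵢ/rᵢ.
Distances from the field point to each charge: r₁ = 1.18 m, r₂ = 0.722 m.
V = k[(3.53×10⁻⁹)/(1.18) + (-2.80×10⁻⁹)/(0.722)] = -8.05 V.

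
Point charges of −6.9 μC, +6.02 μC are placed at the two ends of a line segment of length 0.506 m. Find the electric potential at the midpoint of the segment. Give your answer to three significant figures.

-3.13×10⁴ V

Electric potential is a scalar, so the contributions from each charge add algebraically: V = Σ kqᵢ/rᵢ.
Each charge is 0.253 m from the midpoint.
V = k[(-6.90×10⁻⁶)/(0.253) + (6.02×10⁻⁶)/(0.253)] = -3.13×10⁴ V.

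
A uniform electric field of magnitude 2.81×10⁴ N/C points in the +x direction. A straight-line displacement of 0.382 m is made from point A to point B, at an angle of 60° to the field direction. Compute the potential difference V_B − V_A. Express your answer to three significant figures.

-5370 V

Only the component of displacement along E changes the potential: ΔV = −E·d·cosθ.
ΔV = −(2.81×10⁴ V/m)(0.382 m)cos60° = -5370 V.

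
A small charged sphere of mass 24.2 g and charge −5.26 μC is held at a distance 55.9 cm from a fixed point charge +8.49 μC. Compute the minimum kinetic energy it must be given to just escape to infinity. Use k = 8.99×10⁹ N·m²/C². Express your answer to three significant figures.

0.718 J

To just escape, total mechanical energy must reach zero at infinity: ½mv²_min + U = 0, so ½mv²_min = −U = |kQq|/r.
|U| = |kQq|/r = (8.99×10⁹ N·m²/C²)(8.49×10⁻⁶)(5.26×10⁻⁶)/(0.559) = 0.718 J.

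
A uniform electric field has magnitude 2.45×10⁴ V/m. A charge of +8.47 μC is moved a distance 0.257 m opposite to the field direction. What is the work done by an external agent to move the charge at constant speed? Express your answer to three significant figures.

0.0533 J

The potential change for a displacement 0.257 m opposite to the field direction is ΔV = +Ed = 6300 V.
W_ext = qΔV = 0.0533 J.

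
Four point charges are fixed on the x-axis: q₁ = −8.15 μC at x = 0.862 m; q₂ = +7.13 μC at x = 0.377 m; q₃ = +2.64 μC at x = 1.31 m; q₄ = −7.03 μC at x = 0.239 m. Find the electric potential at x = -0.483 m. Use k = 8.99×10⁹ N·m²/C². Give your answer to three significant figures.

The total potential is the scalar sum of each charge's contribution, V = Σ kqᵢ/rᵢ.
Distances from the field point to each charge: r₁ = 1.34 m, r₂ = 0.860 m, r₃ = 1.79 m, r₄ = 0.722 m.
V = k[(-8.15×10⁻⁶)/(1.34) + (7.13×10⁻⁶)/(0.860) + (2.64×10⁻⁶)/(1.79) + (-7.03×10⁻⁶)/(0.722)] = -5.42×10⁴ V.

-5.42×10⁴ V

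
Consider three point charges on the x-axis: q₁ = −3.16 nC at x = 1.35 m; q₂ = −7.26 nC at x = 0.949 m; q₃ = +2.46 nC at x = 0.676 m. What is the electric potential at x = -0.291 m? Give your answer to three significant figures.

-47.1 V

Electric potential is a scalar, so the contributions from each charge add algebraically: V = Σ kqᵢ/rᵢ.
Distances from the field point to each charge: r₁ = 1.64 m, r₂ = 1.24 m, r₃ = 0.967 m.
V = k[(-3.16×10⁻⁹)/(1.64) + (-7.26×10⁻⁹)/(1.24) + (2.46×10⁻⁹)/(0.967)] = -47.1 V.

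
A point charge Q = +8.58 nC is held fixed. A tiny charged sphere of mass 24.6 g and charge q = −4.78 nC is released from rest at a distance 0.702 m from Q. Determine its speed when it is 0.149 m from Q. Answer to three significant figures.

0.0126 m/s

Only the electrostatic force acts, so mechanical energy is conserved: ½mv² = U₁ − U₂ = kQq(1/r₁ − 1/r₂).
U₁ − U₂ = (8.99×10⁹ N·m²/C²)(8.58×10⁻⁹ C)(-4.78×10⁻⁹ C)(1/0.702 − 1/0.149) = 1.95×10⁻⁶ J.
v = √(2·1.95×10⁻⁶/0.0246) = 0.0126 m/s.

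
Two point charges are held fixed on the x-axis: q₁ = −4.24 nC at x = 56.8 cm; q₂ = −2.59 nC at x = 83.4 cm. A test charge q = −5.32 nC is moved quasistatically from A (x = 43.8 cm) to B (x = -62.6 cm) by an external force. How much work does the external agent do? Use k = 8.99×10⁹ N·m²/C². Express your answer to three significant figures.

-1.62×10⁻⁶ J

For quasistatic motion the external work equals the change in potential energy: W_ext = qΔV = q(V_B − V_A).
At A: distances to the source charges are 0.130 m, 0.396 m; V_A = Σ kqᵢ/rᵢ = -352 V.
At B: distances to the source charges are 1.19 m, 1.46 m; V_B = Σ kqᵢ/rᵢ = -47.9 V.
ΔV = V_B − V_A = 304 V.
W_ext = qΔV = (-5.32×10⁻⁹ C)(304 V) = -1.62×10⁻⁶ J.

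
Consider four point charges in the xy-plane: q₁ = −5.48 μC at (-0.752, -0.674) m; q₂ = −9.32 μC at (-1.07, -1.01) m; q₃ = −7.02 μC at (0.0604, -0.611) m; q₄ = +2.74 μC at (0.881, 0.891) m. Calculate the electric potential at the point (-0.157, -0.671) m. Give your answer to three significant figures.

-4.36×10⁵ V

The total potential is the scalar sum of each charge's contribution, V = Σ kqᵢ/rᵢ.
Distances from the field point to each charge: r₁ = 0.595 m, r₂ = 0.974 m, r₃ = 0.226 m, r₄ = 1.88 m.
V = k[(-5.48×10⁻⁶)/(0.595) + (-9.32×10⁻⁶)/(0.974) + (-7.02×10⁻⁶)/(0.226) + (2.74×10⁻⁶)/(1.88)] = -4.36×10⁵ V.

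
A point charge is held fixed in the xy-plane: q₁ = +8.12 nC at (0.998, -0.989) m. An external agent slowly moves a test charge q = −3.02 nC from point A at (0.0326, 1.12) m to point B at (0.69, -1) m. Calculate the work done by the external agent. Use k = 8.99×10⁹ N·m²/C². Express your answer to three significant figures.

-6.20×10⁻⁷ J

For quasistatic motion the external work equals the change in potential energy: W_ext = qΔV = q(V_B − V_A).
At A: distance to the source charge is 2.32 m; V_A = kq₁/r = 31.5 V.
At B: distance to the source charge is 0.308 m; V_B = kq₁/r = 237 V.
ΔV = V_B − V_A = 205 V.
W_ext = qΔV = (-3.02×10⁻⁹ C)(205 V) = -6.20×10⁻⁷ J.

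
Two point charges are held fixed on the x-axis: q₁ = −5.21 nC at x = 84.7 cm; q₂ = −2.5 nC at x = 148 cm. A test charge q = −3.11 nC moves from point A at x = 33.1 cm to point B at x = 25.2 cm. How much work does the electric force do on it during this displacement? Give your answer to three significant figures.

The work done by the electric force is W_field = −ΔU = −q(V_B − V_A) = q(V_A − V_B).
At A: distances to the source charges are 0.516 m, 1.15 m; V_A = Σ kqᵢ/rᵢ = -110 V.
At B: distances to the source charges are 0.595 m, 1.23 m; V_B = Σ kqᵢ/rᵢ = -97.0 V.
ΔV = V_B − V_A = 13.3 V.
W_field = −qΔV = −(-3.11×10⁻⁹ C)(13.3 V) = 4.14×10⁻⁸ J.

4.14×10⁻⁸ J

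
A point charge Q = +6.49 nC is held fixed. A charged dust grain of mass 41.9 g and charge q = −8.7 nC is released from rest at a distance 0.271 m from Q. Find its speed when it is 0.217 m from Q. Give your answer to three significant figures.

4.72×10⁻³ m/s

Only the electrostatic force acts, so mechanical energy is conserved: ½mv² = U₁ − U₂ = kQq(1/r₁ − 1/r₂).
U₁ − U₂ = (8.99×10⁹ N·m²/C²)(6.49×10⁻⁹ C)(-8.70×10⁻⁹ C)(1/0.271 − 1/0.217) = 4.66×10⁻⁷ J.
v = √(2·4.66×10⁻⁷/0.0419) = 4.72×10⁻³ m/s.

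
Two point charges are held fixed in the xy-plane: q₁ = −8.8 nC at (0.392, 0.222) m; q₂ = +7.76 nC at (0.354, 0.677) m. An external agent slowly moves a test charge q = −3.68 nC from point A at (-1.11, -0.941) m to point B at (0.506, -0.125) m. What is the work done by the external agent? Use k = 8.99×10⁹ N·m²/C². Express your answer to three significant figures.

For quasistatic motion the external work equals the change in potential energy: W_ext = qΔV = q(V_B − V_A).
At A: distances to the source charges are 1.90 m, 2.18 m; V_A = Σ kqᵢ/rᵢ = -9.67 V.
At B: distances to the source charges are 0.365 m, 0.816 m; V_B = Σ kqᵢ/rᵢ = -131 V.
ΔV = V_B − V_A = -121 V.
W_ext = qΔV = (-3.68×10⁻⁹ C)(-121 V) = 4.47×10⁻⁷ J.

4.47×10⁻⁷ J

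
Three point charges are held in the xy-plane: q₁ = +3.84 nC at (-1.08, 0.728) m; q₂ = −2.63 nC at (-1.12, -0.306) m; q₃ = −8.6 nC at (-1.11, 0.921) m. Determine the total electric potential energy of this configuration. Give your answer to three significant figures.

-1.44×10⁻⁶ J

The assembly work is the sum of pairwise potential energies, U = Σ_{i<j} kqᵢqⱼ/rᵢⱼ.
Pair separations: r₁₂ = 1.03 m, r₁₃ = 0.195 m, r₂₃ = 1.23 m.
U = (-8.77×10⁻⁸) + (-1.52×10⁻⁶) + (1.66×10⁻⁷) = -1.44×10⁻⁶ J.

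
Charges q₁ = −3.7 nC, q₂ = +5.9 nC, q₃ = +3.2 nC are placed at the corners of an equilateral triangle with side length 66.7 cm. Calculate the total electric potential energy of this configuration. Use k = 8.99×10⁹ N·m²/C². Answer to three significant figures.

The work to assemble the configuration equals its total potential energy, U = Σ kqᵢqⱼ/rᵢⱼ over all pairs.
All three pair separations equal the side length, 0.667 m.
U = (-2.94×10⁻⁷) + (-1.60×10⁻⁷) + (2.54×10⁻⁷) = -1.99×10⁻⁷ J.

-1.99×10⁻⁷ J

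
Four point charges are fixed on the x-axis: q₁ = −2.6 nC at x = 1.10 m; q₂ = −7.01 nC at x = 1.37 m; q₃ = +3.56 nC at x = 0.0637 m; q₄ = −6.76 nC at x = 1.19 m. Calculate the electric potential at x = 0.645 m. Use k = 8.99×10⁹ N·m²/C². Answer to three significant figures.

-195 V

Electric potential is a scalar, so the contributions from each charge add algebraically: V = Σ kqᵢ/rᵢ.
Distances from the field point to each charge: r₁ = 0.455 m, r₂ = 0.725 m, r₃ = 0.581 m, r₄ = 0.545 m.
V = k[(-2.60×10⁻⁹)/(0.455) + (-7.01×10⁻⁹)/(0.725) + (3.56×10⁻⁹)/(0.581) + (-6.76×10⁻⁹)/(0.545)] = -195 V.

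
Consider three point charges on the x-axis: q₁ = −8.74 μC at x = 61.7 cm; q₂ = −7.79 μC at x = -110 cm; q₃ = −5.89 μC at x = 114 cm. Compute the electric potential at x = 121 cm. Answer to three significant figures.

Electric potential is a scalar, so the contributions from each charge add algebraically: V = Σ kqᵢ/rᵢ.
Distances from the field point to each charge: r₁ = 0.593 m, r₂ = 2.31 m, r₃ = 0.0700 m.
V = k[(-8.74×10⁻⁶)/(0.593) + (-7.79×10⁻⁶)/(2.31) + (-5.89×10⁻⁶)/(0.0700)] = -9.19×10⁵ V.

-9.19×10⁵ V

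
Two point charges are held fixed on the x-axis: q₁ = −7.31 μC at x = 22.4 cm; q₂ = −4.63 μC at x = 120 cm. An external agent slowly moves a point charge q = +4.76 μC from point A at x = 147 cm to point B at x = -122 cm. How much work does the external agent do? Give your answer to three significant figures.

0.686 J

For quasistatic motion the external work equals the change in potential energy: W_ext = qΔV = q(V_B − V_A).
At A: distances to the source charges are 1.25 m, 0.270 m; V_A = Σ kqᵢ/rᵢ = -2.07×10⁵ V.
At B: distances to the source charges are 1.44 m, 2.42 m; V_B = Σ kqᵢ/rᵢ = -6.27×10⁴ V.
ΔV = V_B − V_A = 1.44×10⁵ V.
W_ext = qΔV = (4.76×10⁻⁶ C)(1.44×10⁵ V) = 0.686 J.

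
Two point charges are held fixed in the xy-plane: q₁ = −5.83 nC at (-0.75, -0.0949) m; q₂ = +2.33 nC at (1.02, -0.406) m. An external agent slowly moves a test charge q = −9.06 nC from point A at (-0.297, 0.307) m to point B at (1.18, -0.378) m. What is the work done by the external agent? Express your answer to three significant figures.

For quasistatic motion the external work equals the change in potential energy: W_ext = qΔV = q(V_B − V_A).
At A: distances to the source charges are 0.606 m, 1.50 m; V_A = Σ kqᵢ/rᵢ = -72.6 V.
At B: distances to the source charges are 1.95 m, 0.162 m; V_B = Σ kqᵢ/rᵢ = 102 V.
ΔV = V_B − V_A = 175 V.
W_ext = qΔV = (-9.06×10⁻⁹ C)(175 V) = -1.58×10⁻⁶ J.

-1.58×10⁻⁶ J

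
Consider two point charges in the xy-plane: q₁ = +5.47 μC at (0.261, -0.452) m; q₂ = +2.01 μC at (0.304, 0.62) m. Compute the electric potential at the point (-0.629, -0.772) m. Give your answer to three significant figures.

The total potential is the scalar sum of each charge's contribution, V = Σ kqᵢ/rᵢ.
Distances from the field point to each charge: r₁ = 0.946 m, r₂ = 1.68 m.
V = k[(5.47×10⁻⁶)/(0.946) + (2.01×10⁻⁶)/(1.68)] = 6.28×10⁴ V.

6.28×10⁴ V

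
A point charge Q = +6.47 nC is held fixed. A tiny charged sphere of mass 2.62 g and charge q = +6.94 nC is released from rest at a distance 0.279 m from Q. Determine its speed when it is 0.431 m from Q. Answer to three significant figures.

Only the electrostatic force acts, so mechanical energy is conserved: ½mv² = U₁ − U₂ = kQq(1/r₁ − 1/r₂).
U₁ − U₂ = (8.99×10⁹ N·m²/C²)(6.47×10⁻⁹ C)(6.94×10⁻⁹ C)(1/0.279 − 1/0.431) = 5.10×10⁻⁷ J.
v = √(2·5.10×10⁻⁷/2.62×10⁻³) = 0.0197 m/s.

0.0197 m/s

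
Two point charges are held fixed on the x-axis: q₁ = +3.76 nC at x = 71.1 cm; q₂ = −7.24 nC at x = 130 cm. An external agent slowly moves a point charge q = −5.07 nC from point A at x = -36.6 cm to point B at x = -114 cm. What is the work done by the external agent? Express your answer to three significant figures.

For quasistatic motion the external work equals the change in potential energy: W_ext = qΔV = q(V_B − V_A).
At A: distances to the source charges are 1.08 m, 1.67 m; V_A = Σ kqᵢ/rᵢ = -7.68 V.
At B: distances to the source charges are 1.85 m, 2.44 m; V_B = Σ kqᵢ/rᵢ = -8.41 V.
ΔV = V_B − V_A = -0.731 V.
W_ext = qΔV = (-5.07×10⁻⁹ C)(-0.731 V) = 3.71×10⁻⁹ J.

3.71×10⁻⁹ J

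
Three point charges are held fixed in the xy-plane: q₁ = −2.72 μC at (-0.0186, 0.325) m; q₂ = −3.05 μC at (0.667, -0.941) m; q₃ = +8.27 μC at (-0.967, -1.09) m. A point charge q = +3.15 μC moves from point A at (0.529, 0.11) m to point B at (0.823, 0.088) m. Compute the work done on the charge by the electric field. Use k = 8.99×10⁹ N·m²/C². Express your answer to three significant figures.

The work done by the electric force is W_field = −ΔU = −q(V_B − V_A) = q(V_A − V_B).
At A: distances to the source charges are 0.588 m, 1.06 m, 1.92 m; V_A = Σ kqᵢ/rᵢ = -2.87×10⁴ V.
At B: distances to the source charges are 0.874 m, 1.04 m, 2.14 m; V_B = Σ kqᵢ/rᵢ = -1.96×10⁴ V.
ΔV = V_B − V_A = 9050 V.
W_field = −qΔV = −(3.15×10⁻⁶ C)(9050 V) = -0.0285 J.

-0.0285 J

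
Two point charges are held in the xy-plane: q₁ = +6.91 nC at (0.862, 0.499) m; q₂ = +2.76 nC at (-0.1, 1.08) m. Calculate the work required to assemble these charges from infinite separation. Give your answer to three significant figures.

The assembly work is the sum of pairwise potential energies, U = Σ_{i<j} kqᵢqⱼ/rᵢⱼ.
Pair separations: r₁₂ = 1.12 m.
U = (1.53×10⁻⁷) = 1.53×10⁻⁷ J.

1.53×10⁻⁷ J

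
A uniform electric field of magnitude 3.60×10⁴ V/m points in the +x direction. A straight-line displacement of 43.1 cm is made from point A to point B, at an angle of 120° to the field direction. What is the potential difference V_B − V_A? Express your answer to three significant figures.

7760 V

Only the component of displacement along E changes the potential: ΔV = −E·d·cosθ.
ΔV = −(3.60×10⁴ V/m)(0.431 m)cos120° = 7760 V.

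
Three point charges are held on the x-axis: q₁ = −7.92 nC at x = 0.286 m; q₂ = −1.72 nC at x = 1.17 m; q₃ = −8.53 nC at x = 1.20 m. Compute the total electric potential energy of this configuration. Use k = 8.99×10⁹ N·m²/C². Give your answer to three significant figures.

The assembly work is the sum of pairwise potential energies, U = Σ_{i<j} kqᵢqⱼ/rᵢⱼ.
Pair separations: r₁₂ = 0.884 m, r₁₃ = 0.914 m, r₂₃ = 0.0300 m.
U = (1.39×10⁻⁷) + (6.64×10⁻⁷) + (4.40×10⁻⁶) = 5.20×10⁻⁶ J.

5.20×10⁻⁶ J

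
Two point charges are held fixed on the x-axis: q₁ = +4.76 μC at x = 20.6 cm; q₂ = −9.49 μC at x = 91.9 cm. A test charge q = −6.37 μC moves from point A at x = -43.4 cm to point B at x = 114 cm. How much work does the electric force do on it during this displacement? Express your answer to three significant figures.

-2.19 J

The work done by the electric force is W_field = −ΔU = −q(V_B − V_A) = q(V_A − V_B).
At A: distances to the source charges are 0.640 m, 1.35 m; V_A = Σ kqᵢ/rᵢ = 3810 V.
At B: distances to the source charges are 0.934 m, 0.221 m; V_B = Σ kqᵢ/rᵢ = -3.40×10⁵ V.
ΔV = V_B − V_A = -3.44×10⁵ V.
W_field = −qΔV = −(-6.37×10⁻⁶ C)(-3.44×10⁵ V) = -2.19 J.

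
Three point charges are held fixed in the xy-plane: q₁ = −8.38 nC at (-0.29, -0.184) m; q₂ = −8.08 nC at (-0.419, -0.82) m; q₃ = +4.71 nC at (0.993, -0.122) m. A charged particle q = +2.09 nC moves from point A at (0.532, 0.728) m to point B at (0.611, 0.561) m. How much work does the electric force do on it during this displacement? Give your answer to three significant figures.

The work done by the electric force is W_field = −ΔU = −q(V_B − V_A) = q(V_A − V_B).
At A: distances to the source charges are 1.23 m, 1.82 m, 0.967 m; V_A = Σ kqᵢ/rᵢ = -57.6 V.
At B: distances to the source charges are 1.17 m, 1.72 m, 0.783 m; V_B = Σ kqᵢ/rᵢ = -52.5 V.
ΔV = V_B − V_A = 5.06 V.
W_field = −qΔV = −(2.09×10⁻⁹ C)(5.06 V) = -1.06×10⁻⁸ J.

-1.06×10⁻⁸ J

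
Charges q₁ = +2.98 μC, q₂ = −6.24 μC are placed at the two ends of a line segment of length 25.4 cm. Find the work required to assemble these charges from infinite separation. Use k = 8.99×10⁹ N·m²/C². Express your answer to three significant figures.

-0.658 J

The work to assemble the configuration equals its total potential energy, U = Σ kqᵢqⱼ/rᵢⱼ over all pairs.
The separation is r = 0.254 m.
U = (-0.658) = -0.658 J.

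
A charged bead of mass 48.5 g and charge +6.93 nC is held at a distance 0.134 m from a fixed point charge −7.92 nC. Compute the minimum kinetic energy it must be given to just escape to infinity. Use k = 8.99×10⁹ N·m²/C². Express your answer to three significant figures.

To just escape, total mechanical energy must reach zero at infinity: ½mv²_min + U = 0, so ½mv²_min = −U = |kQq|/r.
|U| = |kQq|/r = (8.99×10⁹ N·m²/C²)(7.92×10⁻⁹)(6.93×10⁻⁹)/(0.134) = 3.68×10⁻⁶ J.

3.68×10⁻⁶ J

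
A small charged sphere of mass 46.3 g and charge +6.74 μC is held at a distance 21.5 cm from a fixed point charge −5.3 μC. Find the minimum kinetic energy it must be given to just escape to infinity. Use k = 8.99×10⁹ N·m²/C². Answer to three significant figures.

1.49 J

To just escape, total mechanical energy must reach zero at infinity: ½mv²_min + U = 0, so ½mv²_min = −U = |kQq|/r.
|U| = |kQq|/r = (8.99×10⁹ N·m²/C²)(5.30×10⁻⁶)(6.74×10⁻⁶)/(0.215) = 1.49 J.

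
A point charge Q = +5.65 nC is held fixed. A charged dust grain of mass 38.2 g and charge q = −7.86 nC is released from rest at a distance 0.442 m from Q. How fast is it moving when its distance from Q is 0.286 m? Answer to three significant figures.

5.08×10⁻³ m/s

Only the electrostatic force acts, so mechanical energy is conserved: ½mv² = U₁ − U₂ = kQq(1/r₁ − 1/r₂).
U₁ − U₂ = (8.99×10⁹ N·m²/C²)(5.65×10⁻⁹ C)(-7.86×10⁻⁹ C)(1/0.442 − 1/0.286) = 4.93×10⁻⁷ J.
v = √(2·4.93×10⁻⁷/0.0382) = 5.08×10⁻³ m/s.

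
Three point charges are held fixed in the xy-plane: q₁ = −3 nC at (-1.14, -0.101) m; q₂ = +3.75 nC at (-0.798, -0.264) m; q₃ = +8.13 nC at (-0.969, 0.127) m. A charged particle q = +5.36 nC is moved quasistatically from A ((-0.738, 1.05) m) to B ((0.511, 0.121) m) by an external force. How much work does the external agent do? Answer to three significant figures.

-1.20×10⁻⁷ J

For quasistatic motion the external work equals the change in potential energy: W_ext = qΔV = q(V_B − V_A).
At A: distances to the source charges are 1.22 m, 1.32 m, 0.951 m; V_A = Σ kqᵢ/rᵢ = 80.3 V.
At B: distances to the source charges are 1.67 m, 1.36 m, 1.48 m; V_B = Σ kqᵢ/rᵢ = 57.9 V.
ΔV = V_B − V_A = -22.4 V.
W_ext = qΔV = (5.36×10⁻⁹ C)(-22.4 V) = -1.20×10⁻⁷ J.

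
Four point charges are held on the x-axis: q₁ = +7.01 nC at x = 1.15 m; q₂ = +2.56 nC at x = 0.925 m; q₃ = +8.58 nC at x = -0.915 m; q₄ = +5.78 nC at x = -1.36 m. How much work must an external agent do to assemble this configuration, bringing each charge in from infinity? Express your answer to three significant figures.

The work to assemble the configuration equals its total potential energy, U = Σ kqᵢqⱼ/rᵢⱼ over all pairs.
Pair separations: r₁₂ = 0.225 m, r₁₃ = 2.06 m, r₁₄ = 2.51 m, r₂₃ = 1.84 m, r₂₄ = 2.29 m, r₃₄ = 0.445 m.
Summing all 6 pair terms gives U = 2.29×10⁻⁶ J.

2.29×10⁻⁶ J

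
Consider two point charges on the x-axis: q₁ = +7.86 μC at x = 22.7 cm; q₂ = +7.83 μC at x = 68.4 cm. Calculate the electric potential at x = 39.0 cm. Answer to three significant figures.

6.73×10⁵ V

Electric potential is a scalar, so the contributions from each charge add algebraically: V = Σ kqᵢ/rᵢ.
Distances from the field point to each charge: r₁ = 0.163 m, r₂ = 0.294 m.
V = k[(7.86×10⁻⁶)/(0.163) + (7.83×10⁻⁶)/(0.294)] = 6.73×10⁵ V.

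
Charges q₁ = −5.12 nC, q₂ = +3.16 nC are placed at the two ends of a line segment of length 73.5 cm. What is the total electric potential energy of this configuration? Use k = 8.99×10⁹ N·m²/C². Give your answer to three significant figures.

The assembly work is the sum of pairwise potential energies, U = Σ_{i<j} kqᵢqⱼ/rᵢⱼ.
The separation is r = 0.735 m.
U = (-1.98×10⁻⁷) = -1.98×10⁻⁷ J.

-1.98×10⁻⁷ J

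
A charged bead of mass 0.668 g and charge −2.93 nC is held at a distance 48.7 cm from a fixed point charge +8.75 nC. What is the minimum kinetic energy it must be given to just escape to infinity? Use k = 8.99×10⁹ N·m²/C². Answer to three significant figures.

To just escape, total mechanical energy must reach zero at infinity: ½mv²_min + U = 0, so ½mv²_min = −U = |kQq|/r.
|U| = |kQq|/r = (8.99×10⁹ N·m²/C²)(8.75×10⁻⁹)(2.93×10⁻⁹)/(0.487) = 4.73×10⁻⁷ J.

4.73×10⁻⁷ J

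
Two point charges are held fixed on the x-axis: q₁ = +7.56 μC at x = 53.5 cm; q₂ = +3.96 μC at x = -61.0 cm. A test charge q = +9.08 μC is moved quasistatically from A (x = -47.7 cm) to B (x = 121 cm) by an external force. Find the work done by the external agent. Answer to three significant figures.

For quasistatic motion the external work equals the change in potential energy: W_ext = qΔV = q(V_B − V_A).
At A: distances to the source charges are 1.01 m, 0.133 m; V_A = Σ kqᵢ/rᵢ = 3.35×10⁵ V.
At B: distances to the source charges are 0.675 m, 1.82 m; V_B = Σ kqᵢ/rᵢ = 1.20×10⁵ V.
ΔV = V_B − V_A = -2.15×10⁵ V.
W_ext = qΔV = (9.08×10⁻⁶ C)(-2.15×10⁵ V) = -1.95 J.

-1.95 J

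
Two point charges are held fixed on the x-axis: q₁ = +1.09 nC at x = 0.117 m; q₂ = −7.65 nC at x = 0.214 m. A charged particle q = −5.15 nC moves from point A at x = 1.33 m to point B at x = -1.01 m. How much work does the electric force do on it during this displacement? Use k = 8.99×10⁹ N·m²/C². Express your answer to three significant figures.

3.12×10⁻⁸ J

The work done by the electric force is W_field = −ΔU = −q(V_B − V_A) = q(V_A − V_B).
At A: distances to the source charges are 1.21 m, 1.12 m; V_A = Σ kqᵢ/rᵢ = -53.5 V.
At B: distances to the source charges are 1.13 m, 1.22 m; V_B = Σ kqᵢ/rᵢ = -47.5 V.
ΔV = V_B − V_A = 6.05 V.
W_field = −qΔV = −(-5.15×10⁻⁹ C)(6.05 V) = 3.12×10⁻⁸ J.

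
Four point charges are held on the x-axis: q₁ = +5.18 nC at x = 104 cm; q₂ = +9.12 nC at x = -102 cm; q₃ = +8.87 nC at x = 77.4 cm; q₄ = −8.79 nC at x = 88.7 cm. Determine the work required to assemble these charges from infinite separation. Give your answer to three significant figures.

-7.09×10⁻⁶ J

The assembly work is the sum of pairwise potential energies, U = Σ_{i<j} kqᵢqⱼ/rᵢⱼ.
Pair separations: r₁₂ = 2.06 m, r₁₃ = 0.266 m, r₁₄ = 0.153 m, r₂₃ = 1.79 m, r₂₄ = 1.91 m, r₃₄ = 0.113 m.
Summing all 6 pair terms gives U = -7.09×10⁻⁶ J.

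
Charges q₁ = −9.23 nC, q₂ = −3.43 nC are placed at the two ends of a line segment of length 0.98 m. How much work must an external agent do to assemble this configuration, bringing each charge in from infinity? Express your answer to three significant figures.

The assembly work is the sum of pairwise potential energies, U = Σ_{i<j} kqᵢqⱼ/rᵢⱼ.
The separation is r = 0.980 m.
U = (2.90×10⁻⁷) = 2.90×10⁻⁷ J.

2.90×10⁻⁷ J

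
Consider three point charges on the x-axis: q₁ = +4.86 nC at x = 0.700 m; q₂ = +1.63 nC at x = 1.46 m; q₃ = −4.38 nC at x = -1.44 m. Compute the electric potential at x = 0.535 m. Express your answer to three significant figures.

Electric potential is a scalar, so the contributions from each charge add algebraically: V = Σ kqᵢ/rᵢ.
Distances from the field point to each charge: r₁ = 0.165 m, r₂ = 0.925 m, r₃ = 1.98 m.
V = k[(4.86×10⁻⁹)/(0.165) + (1.63×10⁻⁹)/(0.925) + (-4.38×10⁻⁹)/(1.98)] = 261 V.

261 V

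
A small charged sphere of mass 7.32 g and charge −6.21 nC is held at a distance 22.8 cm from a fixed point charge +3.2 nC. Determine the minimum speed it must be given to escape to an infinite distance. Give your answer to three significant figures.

0.0146 m/s

To just escape, total mechanical energy must reach zero at infinity: ½mv²_min + U = 0, so ½mv²_min = −U = |kQq|/r.
|U| = |kQq|/r = (8.99×10⁹ N·m²/C²)(3.20×10⁻⁹)(6.21×10⁻⁹)/(0.228) = 7.84×10⁻⁷ J.
v_min = √(2|U|/m) = √(2·7.84×10⁻⁷/7.32×10⁻³) = 0.0146 m/s.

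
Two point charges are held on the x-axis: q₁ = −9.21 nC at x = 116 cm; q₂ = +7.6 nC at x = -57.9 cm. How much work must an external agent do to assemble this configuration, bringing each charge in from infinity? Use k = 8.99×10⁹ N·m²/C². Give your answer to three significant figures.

The assembly work is the sum of pairwise potential energies, U = Σ_{i<j} kqᵢqⱼ/rᵢⱼ.
Pair separations: r₁₂ = 1.74 m.
U = (-3.62×10⁻⁷) = -3.62×10⁻⁷ J.

-3.62×10⁻⁷ J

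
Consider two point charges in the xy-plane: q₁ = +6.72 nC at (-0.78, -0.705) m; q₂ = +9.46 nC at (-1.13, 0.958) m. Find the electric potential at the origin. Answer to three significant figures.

Electric potential is a scalar, so the contributions from each charge add algebraically: V = Σ kqᵢ/rᵢ.
Distances from the field point to each charge: r₁ = 1.05 m, r₂ = 1.48 m.
V = k[(6.72×10⁻⁹)/(1.05) + (9.46×10⁻⁹)/(1.48)] = 115 V.

115 V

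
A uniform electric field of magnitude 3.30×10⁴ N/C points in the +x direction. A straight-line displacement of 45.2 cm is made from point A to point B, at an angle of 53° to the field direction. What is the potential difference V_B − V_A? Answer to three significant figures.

-8980 V

Only the component of displacement along E changes the potential: ΔV = −E·d·cosθ.
ΔV = −(3.30×10⁴ V/m)(0.452 m)cos53° = -8980 V.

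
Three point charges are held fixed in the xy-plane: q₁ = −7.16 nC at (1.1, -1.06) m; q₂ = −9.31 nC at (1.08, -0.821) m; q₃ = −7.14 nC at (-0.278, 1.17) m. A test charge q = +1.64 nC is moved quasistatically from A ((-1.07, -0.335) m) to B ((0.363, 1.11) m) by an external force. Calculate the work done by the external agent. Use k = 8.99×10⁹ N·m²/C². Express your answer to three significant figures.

-1.06×10⁻⁷ J

For quasistatic motion the external work equals the change in potential energy: W_ext = qΔV = q(V_B − V_A).
At A: distances to the source charges are 2.29 m, 2.20 m, 1.70 m; V_A = Σ kqᵢ/rᵢ = -104 V.
At B: distances to the source charges are 2.29 m, 2.06 m, 0.644 m; V_B = Σ kqᵢ/rᵢ = -168 V.
ΔV = V_B − V_A = -64.6 V.
W_ext = qΔV = (1.64×10⁻⁹ C)(-64.6 V) = -1.06×10⁻⁷ J.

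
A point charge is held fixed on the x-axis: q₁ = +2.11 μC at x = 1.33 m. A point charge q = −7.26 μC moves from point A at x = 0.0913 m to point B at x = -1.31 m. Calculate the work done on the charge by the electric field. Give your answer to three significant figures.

The work done by the electric force is W_field = −ΔU = −q(V_B − V_A) = q(V_A − V_B).
At A: distance to the source charge is 1.24 m; V_A = kq₁/r = 1.53×10⁴ V.
At B: distance to the source charge is 2.64 m; V_B = kq₁/r = 7190 V.
ΔV = V_B − V_A = -8130 V.
W_field = −qΔV = −(-7.26×10⁻⁶ C)(-8130 V) = -0.0590 J.

-0.0590 J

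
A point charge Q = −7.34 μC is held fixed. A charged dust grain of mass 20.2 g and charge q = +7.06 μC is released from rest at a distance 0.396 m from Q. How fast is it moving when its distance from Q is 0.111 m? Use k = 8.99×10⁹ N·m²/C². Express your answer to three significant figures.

Only the electrostatic force acts, so mechanical energy is conserved: ½mv² = U₁ − U₂ = kQq(1/r₁ − 1/r₂).
U₁ − U₂ = (8.99×10⁹ N·m²/C²)(-7.34×10⁻⁶ C)(7.06×10⁻⁶ C)(1/0.396 − 1/0.111) = 3.02 J.
v = √(2·3.02/0.0202) = 17.3 m/s.

17.3 m/s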